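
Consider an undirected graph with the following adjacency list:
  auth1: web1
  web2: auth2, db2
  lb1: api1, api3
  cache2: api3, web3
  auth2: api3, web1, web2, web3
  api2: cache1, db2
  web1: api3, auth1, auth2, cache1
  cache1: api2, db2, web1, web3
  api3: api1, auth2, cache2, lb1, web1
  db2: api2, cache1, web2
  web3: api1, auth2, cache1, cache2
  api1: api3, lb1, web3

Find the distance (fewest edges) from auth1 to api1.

3

Distance 0: auth1.
Distance 1: web1.
Distance 2: api3, auth2, cache1.
Distance 3: api1, api2, cache2, db2, lb1, web2, web3 — contains api1.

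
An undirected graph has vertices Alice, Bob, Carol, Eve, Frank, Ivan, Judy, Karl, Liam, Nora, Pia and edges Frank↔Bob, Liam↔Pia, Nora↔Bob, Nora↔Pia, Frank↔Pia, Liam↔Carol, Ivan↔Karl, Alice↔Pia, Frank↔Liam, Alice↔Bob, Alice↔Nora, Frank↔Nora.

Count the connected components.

From Alice: component {Alice, Bob, Carol, Frank, Liam, Nora, Pia}.
From Eve: component {Eve}.
From Ivan: component {Ivan, Karl}.
From Judy: component {Judy}.
That's 4 components.

4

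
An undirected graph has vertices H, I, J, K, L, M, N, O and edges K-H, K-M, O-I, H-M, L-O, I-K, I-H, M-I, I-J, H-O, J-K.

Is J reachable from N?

No

N has no edges, so nothing is reachable from it.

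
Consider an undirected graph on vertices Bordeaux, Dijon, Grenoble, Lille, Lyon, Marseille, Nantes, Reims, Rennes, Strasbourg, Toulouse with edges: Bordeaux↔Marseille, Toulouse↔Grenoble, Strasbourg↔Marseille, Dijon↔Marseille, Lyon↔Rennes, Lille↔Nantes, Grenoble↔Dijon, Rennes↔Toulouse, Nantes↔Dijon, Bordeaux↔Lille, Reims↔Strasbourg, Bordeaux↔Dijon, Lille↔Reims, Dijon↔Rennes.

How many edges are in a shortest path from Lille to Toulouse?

Distance 0: Lille.
Distance 1: Bordeaux, Nantes, Reims.
Distance 2: Dijon, Marseille, Strasbourg.
Distance 3: Grenoble, Rennes.
Distance 4: Lyon, Toulouse — contains Toulouse.

4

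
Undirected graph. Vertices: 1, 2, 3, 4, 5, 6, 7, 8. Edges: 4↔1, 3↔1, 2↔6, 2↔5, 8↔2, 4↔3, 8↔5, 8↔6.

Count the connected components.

3

From 1: component {1, 3, 4}.
From 2: component {2, 5, 6, 8}.
From 7: component {7}.
That's 3 components.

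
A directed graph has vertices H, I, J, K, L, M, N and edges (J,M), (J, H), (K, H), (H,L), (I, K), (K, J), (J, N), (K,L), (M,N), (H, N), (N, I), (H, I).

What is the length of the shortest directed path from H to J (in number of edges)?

Distance 0: H.
Distance 1: I, L, N.
Distance 2: K.
Distance 3: J — contains J.

3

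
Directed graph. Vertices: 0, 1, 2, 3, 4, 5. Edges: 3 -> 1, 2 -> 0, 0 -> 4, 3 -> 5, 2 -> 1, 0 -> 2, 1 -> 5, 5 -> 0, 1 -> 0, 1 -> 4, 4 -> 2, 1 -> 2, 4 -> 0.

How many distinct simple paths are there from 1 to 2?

1→0→2
1→0→4→2
1→2
1→4→0→2
1→4→2
1→5→0→2
1→5→0→4→2

7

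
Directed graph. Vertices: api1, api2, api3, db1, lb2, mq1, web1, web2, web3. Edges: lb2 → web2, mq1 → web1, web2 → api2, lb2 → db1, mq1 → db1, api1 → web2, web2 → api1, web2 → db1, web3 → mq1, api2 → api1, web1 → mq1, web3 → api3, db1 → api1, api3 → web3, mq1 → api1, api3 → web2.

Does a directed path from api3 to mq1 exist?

Explore from api3.
Distance 1: reach web2, web3.
Distance 2: reach api1, api2, db1, mq1.
Found mq1.

Yes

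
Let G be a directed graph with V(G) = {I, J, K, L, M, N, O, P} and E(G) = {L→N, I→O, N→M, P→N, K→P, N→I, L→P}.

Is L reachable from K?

Explore from K.
Distance 1: reach P.
Distance 2: reach N.
Distance 3: reach I, M.
Distance 4: reach O.
The search from K is exhausted; no directed path reaches L.

No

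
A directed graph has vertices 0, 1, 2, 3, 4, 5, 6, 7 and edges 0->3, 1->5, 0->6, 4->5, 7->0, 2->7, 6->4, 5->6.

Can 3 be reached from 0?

Yes

Explore from 0.
Distance 1: reach 3, 6.
Found 3.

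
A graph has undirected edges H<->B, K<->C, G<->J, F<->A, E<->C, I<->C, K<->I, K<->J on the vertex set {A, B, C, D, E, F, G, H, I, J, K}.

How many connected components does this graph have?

4

From A: component {A, F}.
From B: component {B, H}.
From C: component {C, E, G, I, J, K}.
From D: component {D}.
That's 4 components.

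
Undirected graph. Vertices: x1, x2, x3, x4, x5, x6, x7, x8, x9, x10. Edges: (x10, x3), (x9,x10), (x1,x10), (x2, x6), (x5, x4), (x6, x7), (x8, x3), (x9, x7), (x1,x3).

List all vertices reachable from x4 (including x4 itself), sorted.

Start at x4.
Its neighbours: x5.
Nothing further is reachable.

x4, x5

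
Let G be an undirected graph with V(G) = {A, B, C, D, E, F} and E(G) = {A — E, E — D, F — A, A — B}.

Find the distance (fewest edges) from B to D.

Distance 0: B.
Distance 1: A.
Distance 2: E, F.
Distance 3: D — contains D.

3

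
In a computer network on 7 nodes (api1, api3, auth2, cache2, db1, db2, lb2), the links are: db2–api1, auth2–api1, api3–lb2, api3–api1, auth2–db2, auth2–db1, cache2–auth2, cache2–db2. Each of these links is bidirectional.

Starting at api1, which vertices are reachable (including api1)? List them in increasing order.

Start at api1.
Its neighbours: api3, auth2, db2.
Then their neighbours: cache2, db1, lb2.
Every vertex is now reached.

api1, api3, auth2, cache2, db1, db2, lb2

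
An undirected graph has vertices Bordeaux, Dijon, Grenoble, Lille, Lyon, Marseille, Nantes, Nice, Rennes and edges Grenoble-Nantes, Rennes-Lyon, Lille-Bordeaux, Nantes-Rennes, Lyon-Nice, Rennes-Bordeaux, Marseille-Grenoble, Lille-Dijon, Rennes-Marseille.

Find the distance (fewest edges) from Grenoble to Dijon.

Distance 0: Grenoble.
Distance 1: Marseille, Nantes.
Distance 2: Rennes.
Distance 3: Bordeaux, Lyon.
Distance 4: Lille, Nice.
Distance 5: Dijon — contains Dijon.

5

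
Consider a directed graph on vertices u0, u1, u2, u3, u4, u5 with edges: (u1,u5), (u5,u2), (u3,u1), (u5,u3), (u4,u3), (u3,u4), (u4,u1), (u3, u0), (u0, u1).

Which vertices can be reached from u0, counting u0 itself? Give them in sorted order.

Start at u0.
Its neighbours: u1.
Then their neighbours: u5.
Then next layer: u2, u3.
Then next layer: u4.
Every vertex is now reached.

u0, u1, u2, u3, u4, u5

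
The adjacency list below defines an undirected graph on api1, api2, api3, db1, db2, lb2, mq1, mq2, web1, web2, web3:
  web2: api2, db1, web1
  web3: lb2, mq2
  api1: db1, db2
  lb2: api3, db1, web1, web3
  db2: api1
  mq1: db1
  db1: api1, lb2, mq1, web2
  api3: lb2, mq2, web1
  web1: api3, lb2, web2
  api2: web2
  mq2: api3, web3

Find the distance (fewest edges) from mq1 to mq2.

Distance 0: mq1.
Distance 1: db1.
Distance 2: api1, lb2, web2.
Distance 3: api2, api3, db2, web1, web3.
Distance 4: mq2 — contains mq2.

4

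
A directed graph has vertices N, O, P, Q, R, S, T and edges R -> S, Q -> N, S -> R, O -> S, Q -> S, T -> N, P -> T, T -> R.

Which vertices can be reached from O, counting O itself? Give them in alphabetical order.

Start at O.
Its neighbours: S.
Then their neighbours: R.
Nothing further is reachable.

O, R, S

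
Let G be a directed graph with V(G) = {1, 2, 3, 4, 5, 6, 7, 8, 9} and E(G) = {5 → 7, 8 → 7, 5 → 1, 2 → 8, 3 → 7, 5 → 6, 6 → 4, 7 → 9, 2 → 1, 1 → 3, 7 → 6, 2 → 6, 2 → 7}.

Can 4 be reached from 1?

Explore from 1.
Distance 1: reach 3.
Distance 2: reach 7.
Distance 3: reach 6, 9.
Distance 4: reach 4.
Found 4.

Yes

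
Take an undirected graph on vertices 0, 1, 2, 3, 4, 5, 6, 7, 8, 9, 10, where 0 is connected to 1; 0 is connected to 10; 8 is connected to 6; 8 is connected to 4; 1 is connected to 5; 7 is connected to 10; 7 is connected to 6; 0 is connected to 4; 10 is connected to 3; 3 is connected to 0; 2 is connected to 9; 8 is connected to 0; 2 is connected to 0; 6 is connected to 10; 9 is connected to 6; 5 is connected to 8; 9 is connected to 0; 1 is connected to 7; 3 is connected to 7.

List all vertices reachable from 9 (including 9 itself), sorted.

0, 1, 2, 3, 4, 5, 6, 7, 8, 9, 10

Start at 9.
Its neighbours: 0, 2, 6.
Then their neighbours: 1, 3, 4, 7, 8, 10.
Then next layer: 5.
Every vertex is now reached.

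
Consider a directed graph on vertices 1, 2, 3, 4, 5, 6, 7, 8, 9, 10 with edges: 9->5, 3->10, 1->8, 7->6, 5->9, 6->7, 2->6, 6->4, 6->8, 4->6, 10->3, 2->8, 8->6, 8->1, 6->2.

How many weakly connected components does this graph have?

From 1: component {1, 2, 4, 6, 7, 8}.
From 3: component {3, 10}.
From 5: component {5, 9}.
That's 3 components.

3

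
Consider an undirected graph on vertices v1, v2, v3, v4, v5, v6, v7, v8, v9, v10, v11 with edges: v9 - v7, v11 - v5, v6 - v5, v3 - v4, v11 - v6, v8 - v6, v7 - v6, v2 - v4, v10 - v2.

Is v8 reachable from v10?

No

Explore from v10.
Distance 1: reach v2.
Distance 2: reach v4.
Distance 3: reach v3.
The search is exhausted without reaching v8; it lies in a different component.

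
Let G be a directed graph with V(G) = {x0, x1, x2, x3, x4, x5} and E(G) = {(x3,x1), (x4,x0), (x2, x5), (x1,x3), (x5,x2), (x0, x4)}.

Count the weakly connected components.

From x0: component {x0, x4}.
From x1: component {x1, x3}.
From x2: component {x2, x5}.
That's 3 components.

3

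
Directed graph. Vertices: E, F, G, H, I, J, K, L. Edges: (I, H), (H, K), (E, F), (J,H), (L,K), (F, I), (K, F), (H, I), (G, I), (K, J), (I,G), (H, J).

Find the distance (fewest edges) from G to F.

4

Distance 0: G.
Distance 1: I.
Distance 2: H.
Distance 3: J, K.
Distance 4: F — contains F.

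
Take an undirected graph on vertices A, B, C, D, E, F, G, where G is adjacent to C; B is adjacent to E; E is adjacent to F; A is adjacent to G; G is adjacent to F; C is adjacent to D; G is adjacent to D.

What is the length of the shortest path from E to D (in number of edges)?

3

Distance 0: E.
Distance 1: B, F.
Distance 2: G.
Distance 3: A, C, D — contains D.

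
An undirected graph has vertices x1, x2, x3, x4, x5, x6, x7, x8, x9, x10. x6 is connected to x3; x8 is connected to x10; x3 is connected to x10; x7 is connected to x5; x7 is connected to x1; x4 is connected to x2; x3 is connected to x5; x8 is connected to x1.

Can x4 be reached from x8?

Explore from x8.
Distance 1: reach x1, x10.
Distance 2: reach x3, x7.
Distance 3: reach x5, x6.
The search is exhausted without reaching x4; it lies in a different component.

No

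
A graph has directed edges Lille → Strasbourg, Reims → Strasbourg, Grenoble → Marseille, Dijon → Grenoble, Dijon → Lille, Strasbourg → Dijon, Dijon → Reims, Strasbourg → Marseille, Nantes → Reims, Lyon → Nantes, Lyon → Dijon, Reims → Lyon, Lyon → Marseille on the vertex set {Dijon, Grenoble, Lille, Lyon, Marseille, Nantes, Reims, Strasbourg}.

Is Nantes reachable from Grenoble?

No

Explore from Grenoble.
Distance 1: reach Marseille.
The search from Grenoble is exhausted; no directed path reaches Nantes.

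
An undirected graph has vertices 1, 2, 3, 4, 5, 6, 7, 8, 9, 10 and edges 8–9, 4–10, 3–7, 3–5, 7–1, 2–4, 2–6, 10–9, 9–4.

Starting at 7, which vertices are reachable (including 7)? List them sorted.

Start at 7.
Its neighbours: 1, 3.
Then their neighbours: 5.
Nothing further is reachable.

1, 3, 5, 7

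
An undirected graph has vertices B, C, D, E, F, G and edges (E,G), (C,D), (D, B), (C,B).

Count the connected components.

3

From B: component {B, C, D}.
From E: component {E, G}.
From F: component {F}.
That's 3 components.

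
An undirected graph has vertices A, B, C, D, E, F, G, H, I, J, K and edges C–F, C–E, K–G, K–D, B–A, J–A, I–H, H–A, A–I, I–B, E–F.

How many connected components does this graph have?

3

From A: component {A, B, H, I, J}.
From C: component {C, E, F}.
From D: component {D, G, K}.
That's 3 components.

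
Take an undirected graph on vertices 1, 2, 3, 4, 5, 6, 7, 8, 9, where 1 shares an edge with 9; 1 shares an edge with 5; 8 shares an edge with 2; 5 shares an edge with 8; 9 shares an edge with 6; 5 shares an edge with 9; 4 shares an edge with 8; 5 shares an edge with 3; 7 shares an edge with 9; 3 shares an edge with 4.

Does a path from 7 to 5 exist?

Explore from 7.
Distance 1: reach 9.
Distance 2: reach 1, 5, 6.
Found 5.

Yes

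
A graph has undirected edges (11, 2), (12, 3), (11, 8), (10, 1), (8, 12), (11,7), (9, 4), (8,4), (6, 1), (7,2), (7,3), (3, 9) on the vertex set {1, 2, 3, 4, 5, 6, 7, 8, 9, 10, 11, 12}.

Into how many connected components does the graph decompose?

3

From 1: component {1, 6, 10}.
From 2: component {2, 3, 4, 7, 8, 9, 11, 12}.
From 5: component {5}.
That's 3 components.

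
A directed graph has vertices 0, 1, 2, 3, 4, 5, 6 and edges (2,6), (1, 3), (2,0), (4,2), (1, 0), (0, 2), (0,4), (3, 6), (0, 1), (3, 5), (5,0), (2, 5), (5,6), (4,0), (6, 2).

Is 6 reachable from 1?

Yes

Explore from 1.
Distance 1: reach 0, 3.
Distance 2: reach 2, 4, 5, 6.
Found 6.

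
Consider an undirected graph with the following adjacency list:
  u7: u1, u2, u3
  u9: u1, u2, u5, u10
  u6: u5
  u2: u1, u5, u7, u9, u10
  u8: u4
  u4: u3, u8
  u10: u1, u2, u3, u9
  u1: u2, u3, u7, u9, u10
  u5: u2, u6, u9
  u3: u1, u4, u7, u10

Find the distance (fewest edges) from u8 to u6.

Distance 0: u8.
Distance 1: u4.
Distance 2: u3.
Distance 3: u1, u7, u10.
Distance 4: u2, u9.
Distance 5: u5.
Distance 6: u6 — contains u6.

6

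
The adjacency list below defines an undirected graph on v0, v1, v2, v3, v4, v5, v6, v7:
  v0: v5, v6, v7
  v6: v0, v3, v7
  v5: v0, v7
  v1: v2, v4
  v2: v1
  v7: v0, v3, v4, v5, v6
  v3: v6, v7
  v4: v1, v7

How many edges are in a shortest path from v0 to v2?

4

Distance 0: v0.
Distance 1: v5, v6, v7.
Distance 2: v3, v4.
Distance 3: v1.
Distance 4: v2 — contains v2.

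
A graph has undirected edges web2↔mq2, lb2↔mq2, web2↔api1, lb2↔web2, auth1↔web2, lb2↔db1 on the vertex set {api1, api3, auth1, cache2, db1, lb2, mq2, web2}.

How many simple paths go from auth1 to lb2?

auth1–web2–lb2
auth1–web2–mq2–lb2

2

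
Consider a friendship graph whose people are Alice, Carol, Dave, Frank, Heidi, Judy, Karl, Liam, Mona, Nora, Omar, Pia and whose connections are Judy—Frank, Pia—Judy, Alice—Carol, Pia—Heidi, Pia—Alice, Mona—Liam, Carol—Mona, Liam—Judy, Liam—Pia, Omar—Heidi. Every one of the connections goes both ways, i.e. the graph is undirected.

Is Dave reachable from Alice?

Explore from Alice.
Distance 1: reach Carol, Pia.
Distance 2: reach Heidi, Judy, Liam, Mona.
Distance 3: reach Frank, Omar.
The search is exhausted without reaching Dave; it lies in a different component.

No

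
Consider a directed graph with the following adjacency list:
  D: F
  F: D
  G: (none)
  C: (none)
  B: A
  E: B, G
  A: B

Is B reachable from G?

G has no outgoing edges, so nothing is reachable from it.

No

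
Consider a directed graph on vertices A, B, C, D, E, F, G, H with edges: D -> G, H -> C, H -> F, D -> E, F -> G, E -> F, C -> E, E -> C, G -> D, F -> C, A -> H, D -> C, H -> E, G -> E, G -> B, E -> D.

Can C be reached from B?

B has no outgoing edges, so nothing is reachable from it.

No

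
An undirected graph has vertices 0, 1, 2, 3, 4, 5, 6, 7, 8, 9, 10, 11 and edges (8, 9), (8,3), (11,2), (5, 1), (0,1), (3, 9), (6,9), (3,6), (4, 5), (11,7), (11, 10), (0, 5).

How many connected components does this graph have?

3

From 0: component {0, 1, 4, 5}.
From 2: component {2, 7, 10, 11}.
From 3: component {3, 6, 8, 9}.
That's 3 components.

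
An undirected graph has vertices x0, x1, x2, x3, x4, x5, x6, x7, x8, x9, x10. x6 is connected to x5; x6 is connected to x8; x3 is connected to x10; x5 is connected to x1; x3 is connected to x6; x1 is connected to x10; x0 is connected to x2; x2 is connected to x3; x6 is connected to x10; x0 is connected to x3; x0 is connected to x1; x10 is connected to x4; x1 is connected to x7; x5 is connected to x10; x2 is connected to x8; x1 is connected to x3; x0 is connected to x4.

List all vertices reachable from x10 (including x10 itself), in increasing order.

Start at x10.
Its neighbours: x1, x3, x4, x5, x6.
Then their neighbours: x0, x2, x7, x8.
Nothing further is reachable.

x0, x1, x2, x3, x4, x5, x6, x7, x8, x10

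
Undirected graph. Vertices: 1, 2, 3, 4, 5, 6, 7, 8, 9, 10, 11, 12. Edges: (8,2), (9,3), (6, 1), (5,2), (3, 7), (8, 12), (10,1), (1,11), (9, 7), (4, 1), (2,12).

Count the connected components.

3

From 1: component {1, 4, 6, 10, 11}.
From 2: component {2, 5, 8, 12}.
From 3: component {3, 7, 9}.
That's 3 components.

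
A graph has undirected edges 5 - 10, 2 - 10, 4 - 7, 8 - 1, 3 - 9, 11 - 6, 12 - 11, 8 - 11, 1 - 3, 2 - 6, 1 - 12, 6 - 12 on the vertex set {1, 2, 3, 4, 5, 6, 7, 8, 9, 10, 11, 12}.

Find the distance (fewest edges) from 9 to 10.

Distance 0: 9.
Distance 1: 3.
Distance 2: 1.
Distance 3: 8, 12.
Distance 4: 6, 11.
Distance 5: 2.
Distance 6: 10 — contains 10.

6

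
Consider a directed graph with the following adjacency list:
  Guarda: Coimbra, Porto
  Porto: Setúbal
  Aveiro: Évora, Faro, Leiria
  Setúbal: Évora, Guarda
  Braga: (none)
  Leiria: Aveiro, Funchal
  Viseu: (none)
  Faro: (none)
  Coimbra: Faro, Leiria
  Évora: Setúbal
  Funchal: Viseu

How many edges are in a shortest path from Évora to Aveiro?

5

Distance 0: Évora.
Distance 1: Setúbal.
Distance 2: Guarda.
Distance 3: Coimbra, Porto.
Distance 4: Faro, Leiria.
Distance 5: Aveiro, Funchal — contains Aveiro.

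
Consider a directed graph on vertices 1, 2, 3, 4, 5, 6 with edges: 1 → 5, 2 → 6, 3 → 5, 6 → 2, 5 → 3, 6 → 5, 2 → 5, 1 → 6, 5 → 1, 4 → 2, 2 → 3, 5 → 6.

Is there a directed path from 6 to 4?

No

Explore from 6.
Distance 1: reach 2, 5.
Distance 2: reach 1, 3.
The search from 6 is exhausted; no directed path reaches 4.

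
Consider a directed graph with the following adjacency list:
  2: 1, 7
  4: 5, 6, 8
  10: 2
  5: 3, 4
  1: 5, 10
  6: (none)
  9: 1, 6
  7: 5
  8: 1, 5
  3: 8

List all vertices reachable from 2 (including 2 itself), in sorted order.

Start at 2.
Its neighbours: 1, 7.
Then their neighbours: 5, 10.
Then next layer: 3, 4.
Then next layer: 6, 8.
Nothing further is reachable.

1, 2, 3, 4, 5, 6, 7, 8, 10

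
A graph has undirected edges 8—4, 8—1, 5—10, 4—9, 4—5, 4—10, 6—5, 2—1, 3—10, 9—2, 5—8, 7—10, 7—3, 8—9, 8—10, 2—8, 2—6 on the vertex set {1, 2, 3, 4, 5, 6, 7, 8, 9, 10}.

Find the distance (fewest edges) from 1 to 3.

Distance 0: 1.
Distance 1: 2, 8.
Distance 2: 4, 5, 6, 9, 10.
Distance 3: 3, 7 — contains 3.

3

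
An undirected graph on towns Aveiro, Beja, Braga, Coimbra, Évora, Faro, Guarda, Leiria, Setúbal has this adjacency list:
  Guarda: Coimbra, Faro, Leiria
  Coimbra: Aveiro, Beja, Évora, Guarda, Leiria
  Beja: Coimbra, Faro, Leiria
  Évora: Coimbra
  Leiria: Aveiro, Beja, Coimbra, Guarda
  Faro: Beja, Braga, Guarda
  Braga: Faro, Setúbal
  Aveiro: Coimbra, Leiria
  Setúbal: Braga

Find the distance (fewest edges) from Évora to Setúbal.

5

Distance 0: Évora.
Distance 1: Coimbra.
Distance 2: Aveiro, Beja, Guarda, Leiria.
Distance 3: Faro.
Distance 4: Braga.
Distance 5: Setúbal — contains Setúbal.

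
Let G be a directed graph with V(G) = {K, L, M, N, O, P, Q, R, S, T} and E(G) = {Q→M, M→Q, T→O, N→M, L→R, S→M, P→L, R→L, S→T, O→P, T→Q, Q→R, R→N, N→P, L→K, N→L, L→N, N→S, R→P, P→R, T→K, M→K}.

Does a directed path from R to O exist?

Explore from R.
Distance 1: reach L, N, P.
Distance 2: reach K, M, S.
Distance 3: reach Q, T.
Distance 4: reach O.
Found O.

Yes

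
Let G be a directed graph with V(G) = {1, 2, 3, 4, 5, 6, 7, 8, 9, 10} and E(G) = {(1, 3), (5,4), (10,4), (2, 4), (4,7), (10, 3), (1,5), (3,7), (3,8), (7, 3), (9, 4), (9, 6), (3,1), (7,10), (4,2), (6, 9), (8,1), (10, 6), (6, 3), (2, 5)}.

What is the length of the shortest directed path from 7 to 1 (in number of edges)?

2

Distance 0: 7.
Distance 1: 3, 10.
Distance 2: 1, 4, 6, 8 — contains 1.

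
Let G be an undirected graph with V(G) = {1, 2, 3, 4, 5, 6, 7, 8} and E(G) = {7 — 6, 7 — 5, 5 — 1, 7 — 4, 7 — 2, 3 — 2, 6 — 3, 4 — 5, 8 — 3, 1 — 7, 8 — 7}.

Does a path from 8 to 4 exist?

Explore from 8.
Distance 1: reach 3, 7.
Distance 2: reach 1, 2, 4, 5, 6.
Found 4.

Yes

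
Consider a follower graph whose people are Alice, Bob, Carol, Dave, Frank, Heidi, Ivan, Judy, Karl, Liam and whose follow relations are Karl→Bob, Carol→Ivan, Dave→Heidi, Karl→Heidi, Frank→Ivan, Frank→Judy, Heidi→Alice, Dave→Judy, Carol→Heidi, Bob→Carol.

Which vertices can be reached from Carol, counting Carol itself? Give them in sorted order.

Start at Carol.
Its neighbours: Heidi, Ivan.
Then their neighbours: Alice.
Nothing further is reachable.

Alice, Carol, Heidi, Ivan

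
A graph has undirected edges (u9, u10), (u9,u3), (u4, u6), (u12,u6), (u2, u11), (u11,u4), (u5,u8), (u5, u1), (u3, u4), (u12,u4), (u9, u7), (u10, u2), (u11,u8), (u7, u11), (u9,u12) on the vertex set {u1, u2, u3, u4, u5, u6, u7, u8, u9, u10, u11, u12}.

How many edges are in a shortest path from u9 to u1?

Distance 0: u9.
Distance 1: u3, u7, u10, u12.
Distance 2: u2, u4, u6, u11.
Distance 3: u8.
Distance 4: u5.
Distance 5: u1 — contains u1.

5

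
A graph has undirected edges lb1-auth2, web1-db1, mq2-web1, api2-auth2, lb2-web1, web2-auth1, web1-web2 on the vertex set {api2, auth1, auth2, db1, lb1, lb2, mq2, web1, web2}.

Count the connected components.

From api2: component {api2, auth2, lb1}.
From auth1: component {auth1, db1, lb2, mq2, web1, web2}.
That's 2 components.

2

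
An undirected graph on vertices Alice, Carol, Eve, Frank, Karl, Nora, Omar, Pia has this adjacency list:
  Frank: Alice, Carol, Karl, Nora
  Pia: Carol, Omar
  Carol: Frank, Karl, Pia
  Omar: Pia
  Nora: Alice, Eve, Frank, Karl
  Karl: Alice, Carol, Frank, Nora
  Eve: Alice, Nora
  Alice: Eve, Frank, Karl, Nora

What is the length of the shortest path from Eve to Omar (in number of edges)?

5

Distance 0: Eve.
Distance 1: Alice, Nora.
Distance 2: Frank, Karl.
Distance 3: Carol.
Distance 4: Pia.
Distance 5: Omar — contains Omar.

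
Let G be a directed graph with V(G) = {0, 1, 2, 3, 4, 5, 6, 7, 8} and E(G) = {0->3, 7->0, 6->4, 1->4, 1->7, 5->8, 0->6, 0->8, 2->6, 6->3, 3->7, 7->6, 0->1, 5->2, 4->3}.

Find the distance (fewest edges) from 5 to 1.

6

Distance 0: 5.
Distance 1: 2, 8.
Distance 2: 6.
Distance 3: 3, 4.
Distance 4: 7.
Distance 5: 0.
Distance 6: 1 — contains 1.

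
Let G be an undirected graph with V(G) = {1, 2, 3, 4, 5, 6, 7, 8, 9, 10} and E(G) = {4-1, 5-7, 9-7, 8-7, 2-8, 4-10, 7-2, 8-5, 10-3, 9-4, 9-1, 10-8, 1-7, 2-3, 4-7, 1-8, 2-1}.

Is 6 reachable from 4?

Explore from 4.
Distance 1: reach 1, 7, 9, 10.
Distance 2: reach 2, 3, 5, 8.
The search is exhausted without reaching 6; it lies in a different component.

No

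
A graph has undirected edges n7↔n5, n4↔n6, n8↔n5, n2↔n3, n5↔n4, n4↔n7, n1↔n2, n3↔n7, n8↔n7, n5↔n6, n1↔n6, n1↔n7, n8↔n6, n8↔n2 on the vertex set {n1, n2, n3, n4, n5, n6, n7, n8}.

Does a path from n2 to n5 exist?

Explore from n2.
Distance 1: reach n1, n3, n8.
Distance 2: reach n5, n6, n7.
Found n5.

Yes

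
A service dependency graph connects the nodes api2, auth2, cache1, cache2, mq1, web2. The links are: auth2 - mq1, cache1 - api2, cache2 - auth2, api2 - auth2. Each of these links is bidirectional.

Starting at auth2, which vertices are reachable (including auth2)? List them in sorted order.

Start at auth2.
Its neighbours: api2, cache2, mq1.
Then their neighbours: cache1.
Nothing further is reachable.

api2, auth2, cache1, cache2, mq1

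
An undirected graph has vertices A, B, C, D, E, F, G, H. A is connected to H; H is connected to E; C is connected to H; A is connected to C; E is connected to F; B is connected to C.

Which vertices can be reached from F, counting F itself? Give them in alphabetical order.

Start at F.
Its neighbours: E.
Then their neighbours: H.
Then next layer: A, C.
Then next layer: B.
Nothing further is reachable.

A, B, C, E, F, H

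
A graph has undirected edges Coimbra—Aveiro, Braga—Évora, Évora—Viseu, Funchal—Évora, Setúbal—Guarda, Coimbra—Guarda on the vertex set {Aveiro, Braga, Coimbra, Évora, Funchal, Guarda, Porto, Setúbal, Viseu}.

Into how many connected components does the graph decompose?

3

From Aveiro: component {Aveiro, Coimbra, Guarda, Setúbal}.
From Braga: component {Braga, Évora, Funchal, Viseu}.
From Porto: component {Porto}.
That's 3 components.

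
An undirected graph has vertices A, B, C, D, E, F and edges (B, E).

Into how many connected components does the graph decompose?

5

From A: component {A}.
From B: component {B, E}.
From C: component {C}.
From D: component {D}.
From F: component {F}.
That's 5 components.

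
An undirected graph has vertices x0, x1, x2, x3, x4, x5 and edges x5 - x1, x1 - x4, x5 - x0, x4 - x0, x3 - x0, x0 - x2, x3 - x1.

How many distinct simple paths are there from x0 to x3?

x0–x3
x0–x4–x1–x3
x0–x5–x1–x3

3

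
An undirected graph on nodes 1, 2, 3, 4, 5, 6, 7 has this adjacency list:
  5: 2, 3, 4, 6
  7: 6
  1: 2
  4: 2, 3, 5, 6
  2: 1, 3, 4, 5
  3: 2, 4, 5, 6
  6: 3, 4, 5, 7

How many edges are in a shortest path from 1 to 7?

Distance 0: 1.
Distance 1: 2.
Distance 2: 3, 4, 5.
Distance 3: 6.
Distance 4: 7 — contains 7.

4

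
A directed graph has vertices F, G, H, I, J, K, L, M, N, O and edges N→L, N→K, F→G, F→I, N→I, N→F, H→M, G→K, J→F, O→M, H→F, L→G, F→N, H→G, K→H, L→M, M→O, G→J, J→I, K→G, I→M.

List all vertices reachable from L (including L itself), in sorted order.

F, G, H, I, J, K, L, M, N, O

Start at L.
Its neighbours: G, M.
Then their neighbours: J, K, O.
Then next layer: F, H, I.
Then next layer: N.
Every vertex is now reached.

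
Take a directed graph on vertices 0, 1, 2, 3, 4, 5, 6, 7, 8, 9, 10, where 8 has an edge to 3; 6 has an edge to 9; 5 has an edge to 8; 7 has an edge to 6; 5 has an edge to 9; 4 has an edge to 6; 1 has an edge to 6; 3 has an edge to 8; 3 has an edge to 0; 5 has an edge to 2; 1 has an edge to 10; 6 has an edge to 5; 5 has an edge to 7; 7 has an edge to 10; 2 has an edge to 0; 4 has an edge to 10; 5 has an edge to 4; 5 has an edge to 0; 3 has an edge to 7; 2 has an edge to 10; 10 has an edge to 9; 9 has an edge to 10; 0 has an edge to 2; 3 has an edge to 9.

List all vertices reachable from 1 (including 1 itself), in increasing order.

Start at 1.
Its neighbours: 6, 10.
Then their neighbours: 5, 9.
Then next layer: 0, 2, 4, 7, 8.
Then next layer: 3.
Every vertex is now reached.

0, 1, 2, 3, 4, 5, 6, 7, 8, 9, 10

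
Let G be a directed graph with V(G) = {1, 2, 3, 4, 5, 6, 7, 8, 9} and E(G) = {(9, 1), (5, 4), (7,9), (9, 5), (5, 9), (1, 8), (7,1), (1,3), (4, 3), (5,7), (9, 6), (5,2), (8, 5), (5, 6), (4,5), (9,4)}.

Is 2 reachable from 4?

Yes

Explore from 4.
Distance 1: reach 3, 5.
Distance 2: reach 2, 6, 7, 9.
Found 2.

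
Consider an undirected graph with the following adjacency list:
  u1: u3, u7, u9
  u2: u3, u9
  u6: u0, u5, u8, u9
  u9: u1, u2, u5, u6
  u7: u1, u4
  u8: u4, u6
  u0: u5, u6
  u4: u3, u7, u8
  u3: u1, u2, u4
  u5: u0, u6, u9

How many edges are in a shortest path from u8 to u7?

Distance 0: u8.
Distance 1: u4, u6.
Distance 2: u0, u3, u5, u7, u9 — contains u7.

2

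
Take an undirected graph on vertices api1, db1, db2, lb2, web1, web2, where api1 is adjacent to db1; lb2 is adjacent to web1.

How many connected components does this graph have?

From api1: component {api1, db1}.
From db2: component {db2}.
From lb2: component {lb2, web1}.
From web2: component {web2}.
That's 4 components.

4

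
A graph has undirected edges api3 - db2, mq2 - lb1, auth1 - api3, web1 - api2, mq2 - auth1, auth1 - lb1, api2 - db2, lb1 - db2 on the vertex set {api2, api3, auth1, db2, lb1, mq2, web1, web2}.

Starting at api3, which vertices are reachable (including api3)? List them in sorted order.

api2, api3, auth1, db2, lb1, mq2, web1

Start at api3.
Its neighbours: auth1, db2.
Then their neighbours: api2, lb1, mq2.
Then next layer: web1.
Nothing further is reachable.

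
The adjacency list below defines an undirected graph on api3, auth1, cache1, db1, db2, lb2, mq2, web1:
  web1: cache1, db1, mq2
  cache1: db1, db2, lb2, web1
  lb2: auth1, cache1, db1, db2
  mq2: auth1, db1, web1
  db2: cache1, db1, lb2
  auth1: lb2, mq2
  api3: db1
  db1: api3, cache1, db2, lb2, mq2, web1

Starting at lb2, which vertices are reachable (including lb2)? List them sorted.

api3, auth1, cache1, db1, db2, lb2, mq2, web1

Start at lb2.
Its neighbours: auth1, cache1, db1, db2.
Then their neighbours: api3, mq2, web1.
Every vertex is now reached.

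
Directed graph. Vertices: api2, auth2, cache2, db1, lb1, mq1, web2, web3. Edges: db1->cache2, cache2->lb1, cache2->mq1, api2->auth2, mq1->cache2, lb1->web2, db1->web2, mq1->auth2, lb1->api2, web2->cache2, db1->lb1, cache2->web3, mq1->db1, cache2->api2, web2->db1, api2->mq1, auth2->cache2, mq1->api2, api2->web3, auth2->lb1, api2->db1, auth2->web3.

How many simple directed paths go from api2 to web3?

api2→auth2→cache2→web3
api2→auth2→lb1→web2→cache2→web3
api2→auth2→lb1→web2→db1→cache2→web3
api2→auth2→web3
api2→db1→cache2→mq1→auth2→web3
api2→db1→cache2→web3
api2→db1→lb1→web2→cache2→mq1→auth2→web3
api2→db1→lb1→web2→cache2→web3
... and 11 more.

19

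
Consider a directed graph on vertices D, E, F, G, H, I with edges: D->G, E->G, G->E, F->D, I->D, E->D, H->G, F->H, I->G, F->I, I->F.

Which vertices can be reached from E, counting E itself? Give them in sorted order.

D, E, G

Start at E.
Its neighbours: D, G.
Nothing further is reachable.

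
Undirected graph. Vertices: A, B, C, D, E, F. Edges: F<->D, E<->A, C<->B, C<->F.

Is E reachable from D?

Explore from D.
Distance 1: reach F.
Distance 2: reach C.
Distance 3: reach B.
The search is exhausted without reaching E; it lies in a different component.

No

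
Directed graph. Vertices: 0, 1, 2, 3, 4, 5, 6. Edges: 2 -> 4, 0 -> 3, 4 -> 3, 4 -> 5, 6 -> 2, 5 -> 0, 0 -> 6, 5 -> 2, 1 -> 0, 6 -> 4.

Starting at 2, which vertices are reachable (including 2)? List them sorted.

Start at 2.
Its neighbours: 4.
Then their neighbours: 3, 5.
Then next layer: 0.
Then next layer: 6.
Nothing further is reachable.

0, 2, 3, 4, 5, 6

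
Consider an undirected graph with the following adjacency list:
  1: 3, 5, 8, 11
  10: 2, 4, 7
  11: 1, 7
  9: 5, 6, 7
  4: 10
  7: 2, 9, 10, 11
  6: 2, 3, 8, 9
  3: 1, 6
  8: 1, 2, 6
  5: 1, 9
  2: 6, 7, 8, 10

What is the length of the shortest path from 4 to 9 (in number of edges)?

3

Distance 0: 4.
Distance 1: 10.
Distance 2: 2, 7.
Distance 3: 6, 8, 9, 11 — contains 9.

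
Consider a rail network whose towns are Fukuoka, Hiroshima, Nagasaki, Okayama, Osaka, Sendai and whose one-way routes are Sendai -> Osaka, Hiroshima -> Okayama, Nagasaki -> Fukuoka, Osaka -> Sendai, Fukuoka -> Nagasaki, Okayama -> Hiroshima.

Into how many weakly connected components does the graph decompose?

3

From Fukuoka: component {Fukuoka, Nagasaki}.
From Hiroshima: component {Hiroshima, Okayama}.
From Osaka: component {Osaka, Sendai}.
That's 3 components.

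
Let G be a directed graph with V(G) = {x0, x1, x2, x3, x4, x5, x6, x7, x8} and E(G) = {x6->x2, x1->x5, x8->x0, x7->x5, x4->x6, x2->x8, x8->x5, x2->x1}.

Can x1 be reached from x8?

Explore from x8.
Distance 1: reach x0, x5.
The search from x8 is exhausted; no directed path reaches x1.

No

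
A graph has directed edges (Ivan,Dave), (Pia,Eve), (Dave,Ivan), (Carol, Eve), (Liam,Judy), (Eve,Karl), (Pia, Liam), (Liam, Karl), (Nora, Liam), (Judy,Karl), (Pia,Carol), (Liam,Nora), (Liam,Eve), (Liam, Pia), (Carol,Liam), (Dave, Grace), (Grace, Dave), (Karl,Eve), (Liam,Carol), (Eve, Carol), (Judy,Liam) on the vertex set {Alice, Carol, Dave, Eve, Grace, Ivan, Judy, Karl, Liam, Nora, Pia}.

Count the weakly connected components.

3

From Alice: component {Alice}.
From Carol: component {Carol, Eve, Judy, Karl, Liam, Nora, Pia}.
From Dave: component {Dave, Grace, Ivan}.
That's 3 components.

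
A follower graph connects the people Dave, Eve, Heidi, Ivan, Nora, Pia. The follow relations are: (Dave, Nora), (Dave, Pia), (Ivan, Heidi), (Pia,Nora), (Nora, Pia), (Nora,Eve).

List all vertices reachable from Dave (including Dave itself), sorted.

Dave, Eve, Nora, Pia

Start at Dave.
Its neighbours: Nora, Pia.
Then their neighbours: Eve.
Nothing further is reachable.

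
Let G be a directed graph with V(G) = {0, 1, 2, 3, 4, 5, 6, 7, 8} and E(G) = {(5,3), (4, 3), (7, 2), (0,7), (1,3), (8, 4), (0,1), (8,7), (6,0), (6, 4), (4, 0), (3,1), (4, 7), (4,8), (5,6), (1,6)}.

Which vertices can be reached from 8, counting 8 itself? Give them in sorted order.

Start at 8.
Its neighbours: 4, 7.
Then their neighbours: 0, 2, 3.
Then next layer: 1.
Then next layer: 6.
Nothing further is reachable.

0, 1, 2, 3, 4, 6, 7, 8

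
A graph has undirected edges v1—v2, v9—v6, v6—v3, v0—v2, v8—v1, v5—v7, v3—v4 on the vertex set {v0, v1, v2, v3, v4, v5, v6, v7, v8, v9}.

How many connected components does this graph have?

From v0: component {v0, v1, v2, v8}.
From v3: component {v3, v4, v6, v9}.
From v5: component {v5, v7}.
That's 3 components.

3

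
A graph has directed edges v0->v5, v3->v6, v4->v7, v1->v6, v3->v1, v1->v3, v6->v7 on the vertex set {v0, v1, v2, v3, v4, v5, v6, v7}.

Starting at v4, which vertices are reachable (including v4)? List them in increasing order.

Start at v4.
Its neighbours: v7.
Nothing further is reachable.

v4, v7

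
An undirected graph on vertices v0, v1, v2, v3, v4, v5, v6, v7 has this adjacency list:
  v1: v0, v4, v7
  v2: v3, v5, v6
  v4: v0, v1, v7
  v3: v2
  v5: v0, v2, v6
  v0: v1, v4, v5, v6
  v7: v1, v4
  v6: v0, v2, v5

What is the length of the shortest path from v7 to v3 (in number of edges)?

Distance 0: v7.
Distance 1: v1, v4.
Distance 2: v0.
Distance 3: v5, v6.
Distance 4: v2.
Distance 5: v3 — contains v3.

5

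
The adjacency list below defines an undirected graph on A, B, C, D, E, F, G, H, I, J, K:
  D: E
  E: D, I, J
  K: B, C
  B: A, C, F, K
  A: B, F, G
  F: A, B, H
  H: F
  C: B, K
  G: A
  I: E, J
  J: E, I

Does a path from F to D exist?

Explore from F.
Distance 1: reach A, B, H.
Distance 2: reach C, G, K.
The search is exhausted without reaching D; it lies in a different component.

No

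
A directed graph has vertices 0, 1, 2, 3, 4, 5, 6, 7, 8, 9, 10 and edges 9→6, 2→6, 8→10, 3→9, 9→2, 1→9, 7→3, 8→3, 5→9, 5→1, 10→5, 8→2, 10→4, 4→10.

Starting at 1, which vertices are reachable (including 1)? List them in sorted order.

Start at 1.
Its neighbours: 9.
Then their neighbours: 2, 6.
Nothing further is reachable.

1, 2, 6, 9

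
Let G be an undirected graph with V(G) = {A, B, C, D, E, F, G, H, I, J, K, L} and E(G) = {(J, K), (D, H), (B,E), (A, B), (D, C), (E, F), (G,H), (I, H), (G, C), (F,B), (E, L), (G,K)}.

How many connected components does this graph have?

From A: component {A, B, E, F, L}.
From C: component {C, D, G, H, I, J, K}.
That's 2 components.

2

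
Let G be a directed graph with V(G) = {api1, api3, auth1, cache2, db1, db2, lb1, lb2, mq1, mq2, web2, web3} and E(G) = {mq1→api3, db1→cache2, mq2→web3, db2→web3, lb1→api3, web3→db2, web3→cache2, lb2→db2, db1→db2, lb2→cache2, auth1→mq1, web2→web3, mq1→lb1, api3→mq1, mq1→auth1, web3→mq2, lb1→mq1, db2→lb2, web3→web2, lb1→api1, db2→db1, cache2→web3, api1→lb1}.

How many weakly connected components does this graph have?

2

From api1: component {api1, api3, auth1, lb1, mq1}.
From cache2: component {cache2, db1, db2, lb2, mq2, web2, web3}.
That's 2 components.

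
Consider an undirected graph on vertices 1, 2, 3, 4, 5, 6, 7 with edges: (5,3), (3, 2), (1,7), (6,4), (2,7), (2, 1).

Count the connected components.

From 1: component {1, 2, 3, 5, 7}.
From 4: component {4, 6}.
That's 2 components.

2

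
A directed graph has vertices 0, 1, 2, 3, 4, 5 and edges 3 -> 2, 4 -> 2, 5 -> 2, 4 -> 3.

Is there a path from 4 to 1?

No

Explore from 4.
Distance 1: reach 2, 3.
The search from 4 is exhausted; no directed path reaches 1.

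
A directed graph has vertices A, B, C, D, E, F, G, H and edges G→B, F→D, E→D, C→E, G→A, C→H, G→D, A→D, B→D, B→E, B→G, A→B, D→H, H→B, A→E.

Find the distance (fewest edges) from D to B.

2

Distance 0: D.
Distance 1: H.
Distance 2: B — contains B.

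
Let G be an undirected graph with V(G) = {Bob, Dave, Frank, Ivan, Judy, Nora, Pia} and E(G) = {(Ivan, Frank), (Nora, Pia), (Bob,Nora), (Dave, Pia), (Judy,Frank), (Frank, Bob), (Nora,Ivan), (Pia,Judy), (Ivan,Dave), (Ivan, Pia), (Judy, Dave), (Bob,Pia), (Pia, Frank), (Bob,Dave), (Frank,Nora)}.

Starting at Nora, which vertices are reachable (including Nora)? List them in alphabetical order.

Bob, Dave, Frank, Ivan, Judy, Nora, Pia

Start at Nora.
Its neighbours: Bob, Frank, Ivan, Pia.
Then their neighbours: Dave, Judy.
Every vertex is now reached.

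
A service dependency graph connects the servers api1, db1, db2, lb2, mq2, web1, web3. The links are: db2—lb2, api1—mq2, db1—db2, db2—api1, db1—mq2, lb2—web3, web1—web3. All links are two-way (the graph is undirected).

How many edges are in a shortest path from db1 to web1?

Distance 0: db1.
Distance 1: db2, mq2.
Distance 2: api1, lb2.
Distance 3: web3.
Distance 4: web1 — contains web1.

4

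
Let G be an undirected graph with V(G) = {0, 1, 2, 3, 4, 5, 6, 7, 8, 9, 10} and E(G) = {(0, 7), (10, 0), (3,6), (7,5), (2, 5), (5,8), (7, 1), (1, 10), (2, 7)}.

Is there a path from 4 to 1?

4 has no edges, so nothing is reachable from it.

No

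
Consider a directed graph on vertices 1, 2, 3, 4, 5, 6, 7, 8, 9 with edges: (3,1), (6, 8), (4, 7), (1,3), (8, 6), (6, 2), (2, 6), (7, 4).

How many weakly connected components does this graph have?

5

From 1: component {1, 3}.
From 2: component {2, 6, 8}.
From 4: component {4, 7}.
From 5: component {5}.
From 9: component {9}.
That's 5 components.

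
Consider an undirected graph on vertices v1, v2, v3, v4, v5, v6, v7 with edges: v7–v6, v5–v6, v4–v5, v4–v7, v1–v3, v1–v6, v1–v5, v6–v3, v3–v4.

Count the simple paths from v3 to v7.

v3–v1–v5–v4–v7
v3–v1–v5–v6–v7
v3–v1–v6–v5–v4–v7
v3–v1–v6–v7
v3–v4–v5–v1–v6–v7
v3–v4–v5–v6–v7
v3–v4–v7
v3–v6–v1–v5–v4–v7
v3–v6–v5–v4–v7
v3–v6–v7

10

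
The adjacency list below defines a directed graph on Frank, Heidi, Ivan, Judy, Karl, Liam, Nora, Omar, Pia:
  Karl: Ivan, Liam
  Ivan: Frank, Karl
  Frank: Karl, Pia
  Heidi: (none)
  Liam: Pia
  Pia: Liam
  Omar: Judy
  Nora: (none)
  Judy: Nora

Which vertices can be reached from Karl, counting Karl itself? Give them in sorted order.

Frank, Ivan, Karl, Liam, Pia

Start at Karl.
Its neighbours: Ivan, Liam.
Then their neighbours: Frank, Pia.
Nothing further is reachable.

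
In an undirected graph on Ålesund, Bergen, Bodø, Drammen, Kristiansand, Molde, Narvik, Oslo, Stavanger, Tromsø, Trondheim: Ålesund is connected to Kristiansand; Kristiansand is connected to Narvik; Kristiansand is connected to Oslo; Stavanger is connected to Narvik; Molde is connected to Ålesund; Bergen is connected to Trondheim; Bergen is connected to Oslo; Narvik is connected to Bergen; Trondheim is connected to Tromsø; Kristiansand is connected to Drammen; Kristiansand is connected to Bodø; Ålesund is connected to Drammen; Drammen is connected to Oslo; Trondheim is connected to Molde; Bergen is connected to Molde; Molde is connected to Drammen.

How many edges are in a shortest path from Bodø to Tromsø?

Distance 0: Bodø.
Distance 1: Kristiansand.
Distance 2: Ålesund, Drammen, Narvik, Oslo.
Distance 3: Bergen, Molde, Stavanger.
Distance 4: Trondheim.
Distance 5: Tromsø — contains Tromsø.

5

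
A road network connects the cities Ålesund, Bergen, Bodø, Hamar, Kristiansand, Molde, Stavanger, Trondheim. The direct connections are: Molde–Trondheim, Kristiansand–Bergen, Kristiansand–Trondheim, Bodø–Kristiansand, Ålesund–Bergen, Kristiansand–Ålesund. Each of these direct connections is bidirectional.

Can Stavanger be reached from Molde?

Explore from Molde.
Distance 1: reach Trondheim.
Distance 2: reach Kristiansand.
Distance 3: reach Ålesund, Bergen, Bodø.
The search is exhausted without reaching Stavanger; it lies in a different component.

No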